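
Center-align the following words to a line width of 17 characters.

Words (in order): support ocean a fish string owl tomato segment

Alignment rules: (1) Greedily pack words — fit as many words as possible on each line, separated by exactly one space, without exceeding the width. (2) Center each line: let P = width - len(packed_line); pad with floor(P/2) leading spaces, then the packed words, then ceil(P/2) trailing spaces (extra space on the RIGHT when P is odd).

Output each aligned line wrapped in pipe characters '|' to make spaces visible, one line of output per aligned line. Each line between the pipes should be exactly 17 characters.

Answer: | support ocean a |
| fish string owl |
| tomato segment  |

Derivation:
Line 1: ['support', 'ocean', 'a'] (min_width=15, slack=2)
Line 2: ['fish', 'string', 'owl'] (min_width=15, slack=2)
Line 3: ['tomato', 'segment'] (min_width=14, slack=3)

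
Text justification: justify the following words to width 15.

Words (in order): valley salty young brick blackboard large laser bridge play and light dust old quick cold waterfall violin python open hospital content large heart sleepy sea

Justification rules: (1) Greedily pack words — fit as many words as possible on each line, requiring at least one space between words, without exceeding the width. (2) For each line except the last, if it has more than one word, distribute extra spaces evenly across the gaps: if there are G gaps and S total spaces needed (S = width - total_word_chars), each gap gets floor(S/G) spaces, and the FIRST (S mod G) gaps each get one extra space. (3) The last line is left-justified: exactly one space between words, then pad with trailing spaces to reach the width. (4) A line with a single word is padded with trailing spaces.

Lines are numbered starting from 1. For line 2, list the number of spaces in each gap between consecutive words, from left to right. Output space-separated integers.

Line 1: ['valley', 'salty'] (min_width=12, slack=3)
Line 2: ['young', 'brick'] (min_width=11, slack=4)
Line 3: ['blackboard'] (min_width=10, slack=5)
Line 4: ['large', 'laser'] (min_width=11, slack=4)
Line 5: ['bridge', 'play', 'and'] (min_width=15, slack=0)
Line 6: ['light', 'dust', 'old'] (min_width=14, slack=1)
Line 7: ['quick', 'cold'] (min_width=10, slack=5)
Line 8: ['waterfall'] (min_width=9, slack=6)
Line 9: ['violin', 'python'] (min_width=13, slack=2)
Line 10: ['open', 'hospital'] (min_width=13, slack=2)
Line 11: ['content', 'large'] (min_width=13, slack=2)
Line 12: ['heart', 'sleepy'] (min_width=12, slack=3)
Line 13: ['sea'] (min_width=3, slack=12)

Answer: 5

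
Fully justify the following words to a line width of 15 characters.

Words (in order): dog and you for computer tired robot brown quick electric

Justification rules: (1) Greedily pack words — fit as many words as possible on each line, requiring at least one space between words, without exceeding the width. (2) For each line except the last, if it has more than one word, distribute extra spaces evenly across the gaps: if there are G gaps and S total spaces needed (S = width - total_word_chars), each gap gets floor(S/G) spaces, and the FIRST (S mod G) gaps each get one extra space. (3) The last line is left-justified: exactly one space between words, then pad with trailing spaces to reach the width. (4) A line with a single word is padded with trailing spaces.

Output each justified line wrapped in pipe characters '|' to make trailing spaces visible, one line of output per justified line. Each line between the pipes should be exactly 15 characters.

Answer: |dog and you for|
|computer  tired|
|robot     brown|
|quick electric |

Derivation:
Line 1: ['dog', 'and', 'you', 'for'] (min_width=15, slack=0)
Line 2: ['computer', 'tired'] (min_width=14, slack=1)
Line 3: ['robot', 'brown'] (min_width=11, slack=4)
Line 4: ['quick', 'electric'] (min_width=14, slack=1)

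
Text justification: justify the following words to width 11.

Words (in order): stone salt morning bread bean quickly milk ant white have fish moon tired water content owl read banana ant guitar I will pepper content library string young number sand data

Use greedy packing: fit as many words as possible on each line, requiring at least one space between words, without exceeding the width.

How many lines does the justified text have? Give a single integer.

Line 1: ['stone', 'salt'] (min_width=10, slack=1)
Line 2: ['morning'] (min_width=7, slack=4)
Line 3: ['bread', 'bean'] (min_width=10, slack=1)
Line 4: ['quickly'] (min_width=7, slack=4)
Line 5: ['milk', 'ant'] (min_width=8, slack=3)
Line 6: ['white', 'have'] (min_width=10, slack=1)
Line 7: ['fish', 'moon'] (min_width=9, slack=2)
Line 8: ['tired', 'water'] (min_width=11, slack=0)
Line 9: ['content', 'owl'] (min_width=11, slack=0)
Line 10: ['read', 'banana'] (min_width=11, slack=0)
Line 11: ['ant', 'guitar'] (min_width=10, slack=1)
Line 12: ['I', 'will'] (min_width=6, slack=5)
Line 13: ['pepper'] (min_width=6, slack=5)
Line 14: ['content'] (min_width=7, slack=4)
Line 15: ['library'] (min_width=7, slack=4)
Line 16: ['string'] (min_width=6, slack=5)
Line 17: ['young'] (min_width=5, slack=6)
Line 18: ['number', 'sand'] (min_width=11, slack=0)
Line 19: ['data'] (min_width=4, slack=7)
Total lines: 19

Answer: 19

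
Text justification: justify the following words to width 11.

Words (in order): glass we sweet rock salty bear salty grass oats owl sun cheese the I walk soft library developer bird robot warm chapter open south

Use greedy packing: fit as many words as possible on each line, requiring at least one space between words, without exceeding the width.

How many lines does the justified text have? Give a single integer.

Answer: 14

Derivation:
Line 1: ['glass', 'we'] (min_width=8, slack=3)
Line 2: ['sweet', 'rock'] (min_width=10, slack=1)
Line 3: ['salty', 'bear'] (min_width=10, slack=1)
Line 4: ['salty', 'grass'] (min_width=11, slack=0)
Line 5: ['oats', 'owl'] (min_width=8, slack=3)
Line 6: ['sun', 'cheese'] (min_width=10, slack=1)
Line 7: ['the', 'I', 'walk'] (min_width=10, slack=1)
Line 8: ['soft'] (min_width=4, slack=7)
Line 9: ['library'] (min_width=7, slack=4)
Line 10: ['developer'] (min_width=9, slack=2)
Line 11: ['bird', 'robot'] (min_width=10, slack=1)
Line 12: ['warm'] (min_width=4, slack=7)
Line 13: ['chapter'] (min_width=7, slack=4)
Line 14: ['open', 'south'] (min_width=10, slack=1)
Total lines: 14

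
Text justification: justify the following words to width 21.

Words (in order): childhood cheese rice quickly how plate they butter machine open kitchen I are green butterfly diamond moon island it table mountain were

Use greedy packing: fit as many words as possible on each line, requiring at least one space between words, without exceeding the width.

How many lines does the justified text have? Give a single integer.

Answer: 8

Derivation:
Line 1: ['childhood', 'cheese', 'rice'] (min_width=21, slack=0)
Line 2: ['quickly', 'how', 'plate'] (min_width=17, slack=4)
Line 3: ['they', 'butter', 'machine'] (min_width=19, slack=2)
Line 4: ['open', 'kitchen', 'I', 'are'] (min_width=18, slack=3)
Line 5: ['green', 'butterfly'] (min_width=15, slack=6)
Line 6: ['diamond', 'moon', 'island'] (min_width=19, slack=2)
Line 7: ['it', 'table', 'mountain'] (min_width=17, slack=4)
Line 8: ['were'] (min_width=4, slack=17)
Total lines: 8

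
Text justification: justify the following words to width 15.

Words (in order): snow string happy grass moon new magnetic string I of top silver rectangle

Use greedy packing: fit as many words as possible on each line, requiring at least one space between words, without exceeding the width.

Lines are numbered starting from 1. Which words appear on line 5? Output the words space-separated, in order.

Answer: I of top silver

Derivation:
Line 1: ['snow', 'string'] (min_width=11, slack=4)
Line 2: ['happy', 'grass'] (min_width=11, slack=4)
Line 3: ['moon', 'new'] (min_width=8, slack=7)
Line 4: ['magnetic', 'string'] (min_width=15, slack=0)
Line 5: ['I', 'of', 'top', 'silver'] (min_width=15, slack=0)
Line 6: ['rectangle'] (min_width=9, slack=6)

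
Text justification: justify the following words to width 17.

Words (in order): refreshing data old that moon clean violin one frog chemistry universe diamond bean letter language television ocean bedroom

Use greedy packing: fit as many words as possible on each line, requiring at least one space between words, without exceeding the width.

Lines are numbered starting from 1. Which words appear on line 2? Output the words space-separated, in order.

Line 1: ['refreshing', 'data'] (min_width=15, slack=2)
Line 2: ['old', 'that', 'moon'] (min_width=13, slack=4)
Line 3: ['clean', 'violin', 'one'] (min_width=16, slack=1)
Line 4: ['frog', 'chemistry'] (min_width=14, slack=3)
Line 5: ['universe', 'diamond'] (min_width=16, slack=1)
Line 6: ['bean', 'letter'] (min_width=11, slack=6)
Line 7: ['language'] (min_width=8, slack=9)
Line 8: ['television', 'ocean'] (min_width=16, slack=1)
Line 9: ['bedroom'] (min_width=7, slack=10)

Answer: old that moon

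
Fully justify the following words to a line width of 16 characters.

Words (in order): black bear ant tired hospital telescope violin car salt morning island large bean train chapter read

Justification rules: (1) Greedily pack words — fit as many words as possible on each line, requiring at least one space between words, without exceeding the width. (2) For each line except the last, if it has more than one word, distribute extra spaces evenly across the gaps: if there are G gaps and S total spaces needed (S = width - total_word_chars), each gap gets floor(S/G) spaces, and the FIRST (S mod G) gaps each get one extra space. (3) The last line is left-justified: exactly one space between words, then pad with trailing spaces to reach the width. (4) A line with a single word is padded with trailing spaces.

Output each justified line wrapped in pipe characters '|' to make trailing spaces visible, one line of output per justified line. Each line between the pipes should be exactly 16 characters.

Line 1: ['black', 'bear', 'ant'] (min_width=14, slack=2)
Line 2: ['tired', 'hospital'] (min_width=14, slack=2)
Line 3: ['telescope', 'violin'] (min_width=16, slack=0)
Line 4: ['car', 'salt', 'morning'] (min_width=16, slack=0)
Line 5: ['island', 'large'] (min_width=12, slack=4)
Line 6: ['bean', 'train'] (min_width=10, slack=6)
Line 7: ['chapter', 'read'] (min_width=12, slack=4)

Answer: |black  bear  ant|
|tired   hospital|
|telescope violin|
|car salt morning|
|island     large|
|bean       train|
|chapter read    |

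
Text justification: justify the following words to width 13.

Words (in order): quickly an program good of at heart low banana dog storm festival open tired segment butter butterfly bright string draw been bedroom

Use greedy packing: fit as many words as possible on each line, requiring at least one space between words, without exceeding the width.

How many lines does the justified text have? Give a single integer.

Line 1: ['quickly', 'an'] (min_width=10, slack=3)
Line 2: ['program', 'good'] (min_width=12, slack=1)
Line 3: ['of', 'at', 'heart'] (min_width=11, slack=2)
Line 4: ['low', 'banana'] (min_width=10, slack=3)
Line 5: ['dog', 'storm'] (min_width=9, slack=4)
Line 6: ['festival', 'open'] (min_width=13, slack=0)
Line 7: ['tired', 'segment'] (min_width=13, slack=0)
Line 8: ['butter'] (min_width=6, slack=7)
Line 9: ['butterfly'] (min_width=9, slack=4)
Line 10: ['bright', 'string'] (min_width=13, slack=0)
Line 11: ['draw', 'been'] (min_width=9, slack=4)
Line 12: ['bedroom'] (min_width=7, slack=6)
Total lines: 12

Answer: 12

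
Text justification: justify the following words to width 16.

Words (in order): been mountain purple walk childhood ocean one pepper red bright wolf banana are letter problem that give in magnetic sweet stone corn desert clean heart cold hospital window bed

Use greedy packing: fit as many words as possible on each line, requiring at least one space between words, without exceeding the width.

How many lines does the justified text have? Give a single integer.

Answer: 14

Derivation:
Line 1: ['been', 'mountain'] (min_width=13, slack=3)
Line 2: ['purple', 'walk'] (min_width=11, slack=5)
Line 3: ['childhood', 'ocean'] (min_width=15, slack=1)
Line 4: ['one', 'pepper', 'red'] (min_width=14, slack=2)
Line 5: ['bright', 'wolf'] (min_width=11, slack=5)
Line 6: ['banana', 'are'] (min_width=10, slack=6)
Line 7: ['letter', 'problem'] (min_width=14, slack=2)
Line 8: ['that', 'give', 'in'] (min_width=12, slack=4)
Line 9: ['magnetic', 'sweet'] (min_width=14, slack=2)
Line 10: ['stone', 'corn'] (min_width=10, slack=6)
Line 11: ['desert', 'clean'] (min_width=12, slack=4)
Line 12: ['heart', 'cold'] (min_width=10, slack=6)
Line 13: ['hospital', 'window'] (min_width=15, slack=1)
Line 14: ['bed'] (min_width=3, slack=13)
Total lines: 14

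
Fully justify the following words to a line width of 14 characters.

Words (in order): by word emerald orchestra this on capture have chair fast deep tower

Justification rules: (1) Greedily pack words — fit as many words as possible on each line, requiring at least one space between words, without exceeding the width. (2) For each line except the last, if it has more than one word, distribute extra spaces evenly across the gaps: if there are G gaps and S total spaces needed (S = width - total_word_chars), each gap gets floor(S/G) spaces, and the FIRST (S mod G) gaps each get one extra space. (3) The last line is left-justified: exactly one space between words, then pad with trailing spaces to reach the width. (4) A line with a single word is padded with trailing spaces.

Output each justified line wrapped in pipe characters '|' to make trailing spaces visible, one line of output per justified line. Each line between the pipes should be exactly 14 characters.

Answer: |by        word|
|emerald       |
|orchestra this|
|on     capture|
|have     chair|
|fast      deep|
|tower         |

Derivation:
Line 1: ['by', 'word'] (min_width=7, slack=7)
Line 2: ['emerald'] (min_width=7, slack=7)
Line 3: ['orchestra', 'this'] (min_width=14, slack=0)
Line 4: ['on', 'capture'] (min_width=10, slack=4)
Line 5: ['have', 'chair'] (min_width=10, slack=4)
Line 6: ['fast', 'deep'] (min_width=9, slack=5)
Line 7: ['tower'] (min_width=5, slack=9)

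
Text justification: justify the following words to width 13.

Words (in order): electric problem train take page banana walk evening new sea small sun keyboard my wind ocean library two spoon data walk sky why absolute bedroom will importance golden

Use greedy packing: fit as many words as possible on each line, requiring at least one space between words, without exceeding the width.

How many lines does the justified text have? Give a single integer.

Line 1: ['electric'] (min_width=8, slack=5)
Line 2: ['problem', 'train'] (min_width=13, slack=0)
Line 3: ['take', 'page'] (min_width=9, slack=4)
Line 4: ['banana', 'walk'] (min_width=11, slack=2)
Line 5: ['evening', 'new'] (min_width=11, slack=2)
Line 6: ['sea', 'small', 'sun'] (min_width=13, slack=0)
Line 7: ['keyboard', 'my'] (min_width=11, slack=2)
Line 8: ['wind', 'ocean'] (min_width=10, slack=3)
Line 9: ['library', 'two'] (min_width=11, slack=2)
Line 10: ['spoon', 'data'] (min_width=10, slack=3)
Line 11: ['walk', 'sky', 'why'] (min_width=12, slack=1)
Line 12: ['absolute'] (min_width=8, slack=5)
Line 13: ['bedroom', 'will'] (min_width=12, slack=1)
Line 14: ['importance'] (min_width=10, slack=3)
Line 15: ['golden'] (min_width=6, slack=7)
Total lines: 15

Answer: 15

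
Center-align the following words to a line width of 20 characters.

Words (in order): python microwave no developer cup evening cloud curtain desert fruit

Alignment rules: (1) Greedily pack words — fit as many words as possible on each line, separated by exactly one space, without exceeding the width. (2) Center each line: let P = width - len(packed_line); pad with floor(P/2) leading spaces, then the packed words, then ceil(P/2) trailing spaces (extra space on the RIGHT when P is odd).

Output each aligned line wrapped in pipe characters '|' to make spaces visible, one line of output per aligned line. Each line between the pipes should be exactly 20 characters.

Line 1: ['python', 'microwave', 'no'] (min_width=19, slack=1)
Line 2: ['developer', 'cup'] (min_width=13, slack=7)
Line 3: ['evening', 'cloud'] (min_width=13, slack=7)
Line 4: ['curtain', 'desert', 'fruit'] (min_width=20, slack=0)

Answer: |python microwave no |
|   developer cup    |
|   evening cloud    |
|curtain desert fruit|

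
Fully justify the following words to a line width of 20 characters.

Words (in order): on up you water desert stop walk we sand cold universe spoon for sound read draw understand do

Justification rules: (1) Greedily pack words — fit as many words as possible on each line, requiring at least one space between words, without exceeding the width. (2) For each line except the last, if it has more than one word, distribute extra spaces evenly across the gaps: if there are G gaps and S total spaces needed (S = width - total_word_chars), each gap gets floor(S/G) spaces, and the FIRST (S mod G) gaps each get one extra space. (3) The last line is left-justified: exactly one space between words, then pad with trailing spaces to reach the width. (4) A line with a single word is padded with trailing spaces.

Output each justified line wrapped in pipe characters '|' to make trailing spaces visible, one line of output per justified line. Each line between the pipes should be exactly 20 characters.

Line 1: ['on', 'up', 'you', 'water'] (min_width=15, slack=5)
Line 2: ['desert', 'stop', 'walk', 'we'] (min_width=19, slack=1)
Line 3: ['sand', 'cold', 'universe'] (min_width=18, slack=2)
Line 4: ['spoon', 'for', 'sound', 'read'] (min_width=20, slack=0)
Line 5: ['draw', 'understand', 'do'] (min_width=18, slack=2)

Answer: |on   up   you  water|
|desert  stop walk we|
|sand  cold  universe|
|spoon for sound read|
|draw understand do  |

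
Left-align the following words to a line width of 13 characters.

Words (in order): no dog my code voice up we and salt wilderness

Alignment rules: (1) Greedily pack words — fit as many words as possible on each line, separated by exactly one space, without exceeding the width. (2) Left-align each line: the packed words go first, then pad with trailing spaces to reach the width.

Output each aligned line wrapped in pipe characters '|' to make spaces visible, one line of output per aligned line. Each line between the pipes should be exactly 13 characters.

Line 1: ['no', 'dog', 'my'] (min_width=9, slack=4)
Line 2: ['code', 'voice', 'up'] (min_width=13, slack=0)
Line 3: ['we', 'and', 'salt'] (min_width=11, slack=2)
Line 4: ['wilderness'] (min_width=10, slack=3)

Answer: |no dog my    |
|code voice up|
|we and salt  |
|wilderness   |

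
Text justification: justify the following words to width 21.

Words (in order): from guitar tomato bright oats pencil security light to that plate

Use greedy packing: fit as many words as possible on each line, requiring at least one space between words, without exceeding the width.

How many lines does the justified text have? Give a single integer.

Line 1: ['from', 'guitar', 'tomato'] (min_width=18, slack=3)
Line 2: ['bright', 'oats', 'pencil'] (min_width=18, slack=3)
Line 3: ['security', 'light', 'to'] (min_width=17, slack=4)
Line 4: ['that', 'plate'] (min_width=10, slack=11)
Total lines: 4

Answer: 4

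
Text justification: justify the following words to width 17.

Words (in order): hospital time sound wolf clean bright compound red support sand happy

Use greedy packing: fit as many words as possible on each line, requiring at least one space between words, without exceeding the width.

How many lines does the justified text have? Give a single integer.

Line 1: ['hospital', 'time'] (min_width=13, slack=4)
Line 2: ['sound', 'wolf', 'clean'] (min_width=16, slack=1)
Line 3: ['bright', 'compound'] (min_width=15, slack=2)
Line 4: ['red', 'support', 'sand'] (min_width=16, slack=1)
Line 5: ['happy'] (min_width=5, slack=12)
Total lines: 5

Answer: 5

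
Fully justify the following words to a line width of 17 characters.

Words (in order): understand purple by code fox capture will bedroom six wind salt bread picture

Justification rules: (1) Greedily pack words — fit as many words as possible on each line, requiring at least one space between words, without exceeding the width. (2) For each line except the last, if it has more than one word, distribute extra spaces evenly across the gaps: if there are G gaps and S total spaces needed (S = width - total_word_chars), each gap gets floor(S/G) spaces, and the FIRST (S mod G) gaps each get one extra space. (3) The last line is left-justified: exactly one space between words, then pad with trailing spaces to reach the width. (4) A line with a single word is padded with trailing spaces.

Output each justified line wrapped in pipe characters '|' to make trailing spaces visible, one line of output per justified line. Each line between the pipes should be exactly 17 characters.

Line 1: ['understand', 'purple'] (min_width=17, slack=0)
Line 2: ['by', 'code', 'fox'] (min_width=11, slack=6)
Line 3: ['capture', 'will'] (min_width=12, slack=5)
Line 4: ['bedroom', 'six', 'wind'] (min_width=16, slack=1)
Line 5: ['salt', 'bread'] (min_width=10, slack=7)
Line 6: ['picture'] (min_width=7, slack=10)

Answer: |understand purple|
|by    code    fox|
|capture      will|
|bedroom  six wind|
|salt        bread|
|picture          |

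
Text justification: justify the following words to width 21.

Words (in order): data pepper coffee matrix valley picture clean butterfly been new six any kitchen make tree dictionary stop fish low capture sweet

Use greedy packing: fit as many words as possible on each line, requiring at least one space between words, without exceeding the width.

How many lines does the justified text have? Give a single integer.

Line 1: ['data', 'pepper', 'coffee'] (min_width=18, slack=3)
Line 2: ['matrix', 'valley', 'picture'] (min_width=21, slack=0)
Line 3: ['clean', 'butterfly', 'been'] (min_width=20, slack=1)
Line 4: ['new', 'six', 'any', 'kitchen'] (min_width=19, slack=2)
Line 5: ['make', 'tree', 'dictionary'] (min_width=20, slack=1)
Line 6: ['stop', 'fish', 'low', 'capture'] (min_width=21, slack=0)
Line 7: ['sweet'] (min_width=5, slack=16)
Total lines: 7

Answer: 7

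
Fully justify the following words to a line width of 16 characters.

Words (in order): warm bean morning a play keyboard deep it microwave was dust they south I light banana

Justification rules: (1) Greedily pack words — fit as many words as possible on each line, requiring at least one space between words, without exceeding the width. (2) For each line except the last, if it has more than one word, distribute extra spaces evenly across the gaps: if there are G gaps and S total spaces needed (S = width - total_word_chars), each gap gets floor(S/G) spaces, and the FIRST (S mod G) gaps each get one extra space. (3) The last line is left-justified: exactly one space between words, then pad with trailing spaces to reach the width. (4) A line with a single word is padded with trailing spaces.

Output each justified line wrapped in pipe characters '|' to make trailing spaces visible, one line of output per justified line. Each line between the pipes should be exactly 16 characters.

Answer: |warm        bean|
|morning  a  play|
|keyboard deep it|
|microwave    was|
|dust  they south|
|I light banana  |

Derivation:
Line 1: ['warm', 'bean'] (min_width=9, slack=7)
Line 2: ['morning', 'a', 'play'] (min_width=14, slack=2)
Line 3: ['keyboard', 'deep', 'it'] (min_width=16, slack=0)
Line 4: ['microwave', 'was'] (min_width=13, slack=3)
Line 5: ['dust', 'they', 'south'] (min_width=15, slack=1)
Line 6: ['I', 'light', 'banana'] (min_width=14, slack=2)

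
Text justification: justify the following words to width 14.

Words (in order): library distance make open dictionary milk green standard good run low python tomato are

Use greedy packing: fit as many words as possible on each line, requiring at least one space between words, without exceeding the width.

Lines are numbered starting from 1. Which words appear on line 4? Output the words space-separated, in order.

Line 1: ['library'] (min_width=7, slack=7)
Line 2: ['distance', 'make'] (min_width=13, slack=1)
Line 3: ['open'] (min_width=4, slack=10)
Line 4: ['dictionary'] (min_width=10, slack=4)
Line 5: ['milk', 'green'] (min_width=10, slack=4)
Line 6: ['standard', 'good'] (min_width=13, slack=1)
Line 7: ['run', 'low', 'python'] (min_width=14, slack=0)
Line 8: ['tomato', 'are'] (min_width=10, slack=4)

Answer: dictionary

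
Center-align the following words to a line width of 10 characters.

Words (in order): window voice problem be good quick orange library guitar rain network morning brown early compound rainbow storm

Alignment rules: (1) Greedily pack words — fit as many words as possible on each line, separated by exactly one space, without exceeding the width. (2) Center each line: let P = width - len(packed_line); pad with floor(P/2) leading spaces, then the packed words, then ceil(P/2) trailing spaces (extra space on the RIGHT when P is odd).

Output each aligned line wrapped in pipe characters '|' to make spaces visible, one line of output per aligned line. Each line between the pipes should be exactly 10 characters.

Answer: |  window  |
|  voice   |
|problem be|
|good quick|
|  orange  |
| library  |
|  guitar  |
|   rain   |
| network  |
| morning  |
|  brown   |
|  early   |
| compound |
| rainbow  |
|  storm   |

Derivation:
Line 1: ['window'] (min_width=6, slack=4)
Line 2: ['voice'] (min_width=5, slack=5)
Line 3: ['problem', 'be'] (min_width=10, slack=0)
Line 4: ['good', 'quick'] (min_width=10, slack=0)
Line 5: ['orange'] (min_width=6, slack=4)
Line 6: ['library'] (min_width=7, slack=3)
Line 7: ['guitar'] (min_width=6, slack=4)
Line 8: ['rain'] (min_width=4, slack=6)
Line 9: ['network'] (min_width=7, slack=3)
Line 10: ['morning'] (min_width=7, slack=3)
Line 11: ['brown'] (min_width=5, slack=5)
Line 12: ['early'] (min_width=5, slack=5)
Line 13: ['compound'] (min_width=8, slack=2)
Line 14: ['rainbow'] (min_width=7, slack=3)
Line 15: ['storm'] (min_width=5, slack=5)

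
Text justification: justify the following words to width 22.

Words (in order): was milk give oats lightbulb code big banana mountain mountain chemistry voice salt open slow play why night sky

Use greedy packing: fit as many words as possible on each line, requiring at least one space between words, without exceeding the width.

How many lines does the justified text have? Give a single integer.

Answer: 6

Derivation:
Line 1: ['was', 'milk', 'give', 'oats'] (min_width=18, slack=4)
Line 2: ['lightbulb', 'code', 'big'] (min_width=18, slack=4)
Line 3: ['banana', 'mountain'] (min_width=15, slack=7)
Line 4: ['mountain', 'chemistry'] (min_width=18, slack=4)
Line 5: ['voice', 'salt', 'open', 'slow'] (min_width=20, slack=2)
Line 6: ['play', 'why', 'night', 'sky'] (min_width=18, slack=4)
Total lines: 6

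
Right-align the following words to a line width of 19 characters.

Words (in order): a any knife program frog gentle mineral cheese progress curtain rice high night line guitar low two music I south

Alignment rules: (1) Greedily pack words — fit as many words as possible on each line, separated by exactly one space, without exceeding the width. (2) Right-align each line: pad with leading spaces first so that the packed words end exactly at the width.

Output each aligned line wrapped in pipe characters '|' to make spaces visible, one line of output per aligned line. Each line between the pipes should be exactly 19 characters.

Line 1: ['a', 'any', 'knife', 'program'] (min_width=19, slack=0)
Line 2: ['frog', 'gentle', 'mineral'] (min_width=19, slack=0)
Line 3: ['cheese', 'progress'] (min_width=15, slack=4)
Line 4: ['curtain', 'rice', 'high'] (min_width=17, slack=2)
Line 5: ['night', 'line', 'guitar'] (min_width=17, slack=2)
Line 6: ['low', 'two', 'music', 'I'] (min_width=15, slack=4)
Line 7: ['south'] (min_width=5, slack=14)

Answer: |a any knife program|
|frog gentle mineral|
|    cheese progress|
|  curtain rice high|
|  night line guitar|
|    low two music I|
|              south|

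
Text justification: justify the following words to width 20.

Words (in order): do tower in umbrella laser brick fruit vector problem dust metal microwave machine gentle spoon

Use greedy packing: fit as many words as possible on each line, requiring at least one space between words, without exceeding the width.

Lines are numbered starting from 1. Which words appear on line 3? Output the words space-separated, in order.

Line 1: ['do', 'tower', 'in', 'umbrella'] (min_width=20, slack=0)
Line 2: ['laser', 'brick', 'fruit'] (min_width=17, slack=3)
Line 3: ['vector', 'problem', 'dust'] (min_width=19, slack=1)
Line 4: ['metal', 'microwave'] (min_width=15, slack=5)
Line 5: ['machine', 'gentle', 'spoon'] (min_width=20, slack=0)

Answer: vector problem dust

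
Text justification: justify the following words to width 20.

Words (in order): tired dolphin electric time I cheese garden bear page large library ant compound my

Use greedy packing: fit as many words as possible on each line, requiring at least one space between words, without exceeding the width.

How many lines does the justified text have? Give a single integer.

Line 1: ['tired', 'dolphin'] (min_width=13, slack=7)
Line 2: ['electric', 'time', 'I'] (min_width=15, slack=5)
Line 3: ['cheese', 'garden', 'bear'] (min_width=18, slack=2)
Line 4: ['page', 'large', 'library'] (min_width=18, slack=2)
Line 5: ['ant', 'compound', 'my'] (min_width=15, slack=5)
Total lines: 5

Answer: 5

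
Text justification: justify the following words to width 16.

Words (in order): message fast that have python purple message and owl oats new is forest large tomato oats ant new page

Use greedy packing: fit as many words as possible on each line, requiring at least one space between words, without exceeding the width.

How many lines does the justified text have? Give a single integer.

Answer: 7

Derivation:
Line 1: ['message', 'fast'] (min_width=12, slack=4)
Line 2: ['that', 'have', 'python'] (min_width=16, slack=0)
Line 3: ['purple', 'message'] (min_width=14, slack=2)
Line 4: ['and', 'owl', 'oats', 'new'] (min_width=16, slack=0)
Line 5: ['is', 'forest', 'large'] (min_width=15, slack=1)
Line 6: ['tomato', 'oats', 'ant'] (min_width=15, slack=1)
Line 7: ['new', 'page'] (min_width=8, slack=8)
Total lines: 7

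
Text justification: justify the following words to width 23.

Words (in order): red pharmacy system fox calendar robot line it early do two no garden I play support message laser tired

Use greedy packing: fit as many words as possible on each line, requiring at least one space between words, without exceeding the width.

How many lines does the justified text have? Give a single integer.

Answer: 5

Derivation:
Line 1: ['red', 'pharmacy', 'system', 'fox'] (min_width=23, slack=0)
Line 2: ['calendar', 'robot', 'line', 'it'] (min_width=22, slack=1)
Line 3: ['early', 'do', 'two', 'no', 'garden'] (min_width=22, slack=1)
Line 4: ['I', 'play', 'support', 'message'] (min_width=22, slack=1)
Line 5: ['laser', 'tired'] (min_width=11, slack=12)
Total lines: 5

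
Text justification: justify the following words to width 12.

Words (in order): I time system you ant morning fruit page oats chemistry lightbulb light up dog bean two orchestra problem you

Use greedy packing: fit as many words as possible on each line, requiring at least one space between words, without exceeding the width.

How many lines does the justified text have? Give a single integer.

Answer: 11

Derivation:
Line 1: ['I', 'time'] (min_width=6, slack=6)
Line 2: ['system', 'you'] (min_width=10, slack=2)
Line 3: ['ant', 'morning'] (min_width=11, slack=1)
Line 4: ['fruit', 'page'] (min_width=10, slack=2)
Line 5: ['oats'] (min_width=4, slack=8)
Line 6: ['chemistry'] (min_width=9, slack=3)
Line 7: ['lightbulb'] (min_width=9, slack=3)
Line 8: ['light', 'up', 'dog'] (min_width=12, slack=0)
Line 9: ['bean', 'two'] (min_width=8, slack=4)
Line 10: ['orchestra'] (min_width=9, slack=3)
Line 11: ['problem', 'you'] (min_width=11, slack=1)
Total lines: 11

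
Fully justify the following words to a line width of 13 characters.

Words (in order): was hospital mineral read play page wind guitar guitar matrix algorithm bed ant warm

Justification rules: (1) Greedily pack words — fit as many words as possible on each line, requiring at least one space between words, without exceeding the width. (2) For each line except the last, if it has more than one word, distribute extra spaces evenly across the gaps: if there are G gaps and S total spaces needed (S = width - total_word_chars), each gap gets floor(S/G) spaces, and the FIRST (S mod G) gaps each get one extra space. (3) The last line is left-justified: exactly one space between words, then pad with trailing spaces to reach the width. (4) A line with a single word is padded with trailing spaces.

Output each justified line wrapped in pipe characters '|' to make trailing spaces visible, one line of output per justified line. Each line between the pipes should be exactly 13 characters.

Answer: |was  hospital|
|mineral  read|
|play     page|
|wind   guitar|
|guitar matrix|
|algorithm bed|
|ant warm     |

Derivation:
Line 1: ['was', 'hospital'] (min_width=12, slack=1)
Line 2: ['mineral', 'read'] (min_width=12, slack=1)
Line 3: ['play', 'page'] (min_width=9, slack=4)
Line 4: ['wind', 'guitar'] (min_width=11, slack=2)
Line 5: ['guitar', 'matrix'] (min_width=13, slack=0)
Line 6: ['algorithm', 'bed'] (min_width=13, slack=0)
Line 7: ['ant', 'warm'] (min_width=8, slack=5)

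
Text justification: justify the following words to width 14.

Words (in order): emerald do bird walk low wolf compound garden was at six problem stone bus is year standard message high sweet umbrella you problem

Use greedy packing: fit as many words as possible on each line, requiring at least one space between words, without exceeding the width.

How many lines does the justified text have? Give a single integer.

Answer: 10

Derivation:
Line 1: ['emerald', 'do'] (min_width=10, slack=4)
Line 2: ['bird', 'walk', 'low'] (min_width=13, slack=1)
Line 3: ['wolf', 'compound'] (min_width=13, slack=1)
Line 4: ['garden', 'was', 'at'] (min_width=13, slack=1)
Line 5: ['six', 'problem'] (min_width=11, slack=3)
Line 6: ['stone', 'bus', 'is'] (min_width=12, slack=2)
Line 7: ['year', 'standard'] (min_width=13, slack=1)
Line 8: ['message', 'high'] (min_width=12, slack=2)
Line 9: ['sweet', 'umbrella'] (min_width=14, slack=0)
Line 10: ['you', 'problem'] (min_width=11, slack=3)
Total lines: 10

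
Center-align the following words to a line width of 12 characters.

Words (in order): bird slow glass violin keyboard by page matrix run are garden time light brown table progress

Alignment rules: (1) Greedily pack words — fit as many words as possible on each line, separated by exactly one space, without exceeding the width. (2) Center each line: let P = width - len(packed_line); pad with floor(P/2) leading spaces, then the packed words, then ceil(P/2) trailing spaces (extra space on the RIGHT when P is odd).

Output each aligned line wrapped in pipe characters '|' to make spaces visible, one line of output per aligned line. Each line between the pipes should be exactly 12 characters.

Answer: | bird slow  |
|glass violin|
|keyboard by |
|page matrix |
|  run are   |
|garden time |
|light brown |
|   table    |
|  progress  |

Derivation:
Line 1: ['bird', 'slow'] (min_width=9, slack=3)
Line 2: ['glass', 'violin'] (min_width=12, slack=0)
Line 3: ['keyboard', 'by'] (min_width=11, slack=1)
Line 4: ['page', 'matrix'] (min_width=11, slack=1)
Line 5: ['run', 'are'] (min_width=7, slack=5)
Line 6: ['garden', 'time'] (min_width=11, slack=1)
Line 7: ['light', 'brown'] (min_width=11, slack=1)
Line 8: ['table'] (min_width=5, slack=7)
Line 9: ['progress'] (min_width=8, slack=4)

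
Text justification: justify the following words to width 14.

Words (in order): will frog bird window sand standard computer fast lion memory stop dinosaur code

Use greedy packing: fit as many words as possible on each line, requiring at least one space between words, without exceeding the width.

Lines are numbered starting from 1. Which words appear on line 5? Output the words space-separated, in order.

Answer: lion memory

Derivation:
Line 1: ['will', 'frog', 'bird'] (min_width=14, slack=0)
Line 2: ['window', 'sand'] (min_width=11, slack=3)
Line 3: ['standard'] (min_width=8, slack=6)
Line 4: ['computer', 'fast'] (min_width=13, slack=1)
Line 5: ['lion', 'memory'] (min_width=11, slack=3)
Line 6: ['stop', 'dinosaur'] (min_width=13, slack=1)
Line 7: ['code'] (min_width=4, slack=10)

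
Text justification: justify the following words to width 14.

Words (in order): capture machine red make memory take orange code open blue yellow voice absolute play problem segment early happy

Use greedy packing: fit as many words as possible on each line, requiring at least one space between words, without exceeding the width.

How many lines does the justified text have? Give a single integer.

Line 1: ['capture'] (min_width=7, slack=7)
Line 2: ['machine', 'red'] (min_width=11, slack=3)
Line 3: ['make', 'memory'] (min_width=11, slack=3)
Line 4: ['take', 'orange'] (min_width=11, slack=3)
Line 5: ['code', 'open', 'blue'] (min_width=14, slack=0)
Line 6: ['yellow', 'voice'] (min_width=12, slack=2)
Line 7: ['absolute', 'play'] (min_width=13, slack=1)
Line 8: ['problem'] (min_width=7, slack=7)
Line 9: ['segment', 'early'] (min_width=13, slack=1)
Line 10: ['happy'] (min_width=5, slack=9)
Total lines: 10

Answer: 10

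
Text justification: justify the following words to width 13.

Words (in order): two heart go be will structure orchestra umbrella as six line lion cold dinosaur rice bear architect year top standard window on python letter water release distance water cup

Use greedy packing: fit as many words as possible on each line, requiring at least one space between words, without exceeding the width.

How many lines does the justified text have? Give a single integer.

Line 1: ['two', 'heart', 'go'] (min_width=12, slack=1)
Line 2: ['be', 'will'] (min_width=7, slack=6)
Line 3: ['structure'] (min_width=9, slack=4)
Line 4: ['orchestra'] (min_width=9, slack=4)
Line 5: ['umbrella', 'as'] (min_width=11, slack=2)
Line 6: ['six', 'line', 'lion'] (min_width=13, slack=0)
Line 7: ['cold', 'dinosaur'] (min_width=13, slack=0)
Line 8: ['rice', 'bear'] (min_width=9, slack=4)
Line 9: ['architect'] (min_width=9, slack=4)
Line 10: ['year', 'top'] (min_width=8, slack=5)
Line 11: ['standard'] (min_width=8, slack=5)
Line 12: ['window', 'on'] (min_width=9, slack=4)
Line 13: ['python', 'letter'] (min_width=13, slack=0)
Line 14: ['water', 'release'] (min_width=13, slack=0)
Line 15: ['distance'] (min_width=8, slack=5)
Line 16: ['water', 'cup'] (min_width=9, slack=4)
Total lines: 16

Answer: 16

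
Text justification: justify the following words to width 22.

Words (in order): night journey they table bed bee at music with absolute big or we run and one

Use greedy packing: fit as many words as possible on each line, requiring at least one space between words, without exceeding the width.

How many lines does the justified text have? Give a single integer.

Line 1: ['night', 'journey', 'they'] (min_width=18, slack=4)
Line 2: ['table', 'bed', 'bee', 'at', 'music'] (min_width=22, slack=0)
Line 3: ['with', 'absolute', 'big', 'or'] (min_width=20, slack=2)
Line 4: ['we', 'run', 'and', 'one'] (min_width=14, slack=8)
Total lines: 4

Answer: 4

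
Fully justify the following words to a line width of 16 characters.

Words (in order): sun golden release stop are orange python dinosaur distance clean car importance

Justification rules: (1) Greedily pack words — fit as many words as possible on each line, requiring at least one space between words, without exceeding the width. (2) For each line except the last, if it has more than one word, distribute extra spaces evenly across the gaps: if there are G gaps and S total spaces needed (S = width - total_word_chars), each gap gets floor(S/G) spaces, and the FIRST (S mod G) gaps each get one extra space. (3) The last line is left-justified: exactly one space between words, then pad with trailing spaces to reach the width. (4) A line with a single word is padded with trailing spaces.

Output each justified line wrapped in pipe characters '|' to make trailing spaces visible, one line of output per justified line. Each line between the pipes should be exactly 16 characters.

Line 1: ['sun', 'golden'] (min_width=10, slack=6)
Line 2: ['release', 'stop', 'are'] (min_width=16, slack=0)
Line 3: ['orange', 'python'] (min_width=13, slack=3)
Line 4: ['dinosaur'] (min_width=8, slack=8)
Line 5: ['distance', 'clean'] (min_width=14, slack=2)
Line 6: ['car', 'importance'] (min_width=14, slack=2)

Answer: |sun       golden|
|release stop are|
|orange    python|
|dinosaur        |
|distance   clean|
|car importance  |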